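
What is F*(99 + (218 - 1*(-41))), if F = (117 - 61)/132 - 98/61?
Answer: -852040/2013 ≈ -423.27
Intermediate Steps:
F = -2380/2013 (F = 56*(1/132) - 98*1/61 = 14/33 - 98/61 = -2380/2013 ≈ -1.1823)
F*(99 + (218 - 1*(-41))) = -2380*(99 + (218 - 1*(-41)))/2013 = -2380*(99 + (218 + 41))/2013 = -2380*(99 + 259)/2013 = -2380/2013*358 = -852040/2013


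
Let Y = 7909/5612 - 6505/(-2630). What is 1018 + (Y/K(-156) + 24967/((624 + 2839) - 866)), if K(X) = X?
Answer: 47265690763399/45996692784 ≈ 1027.6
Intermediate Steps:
Y = 5730673/1475956 (Y = 7909*(1/5612) - 6505*(-1/2630) = 7909/5612 + 1301/526 = 5730673/1475956 ≈ 3.8827)
1018 + (Y/K(-156) + 24967/((624 + 2839) - 866)) = 1018 + ((5730673/1475956)/(-156) + 24967/((624 + 2839) - 866)) = 1018 + ((5730673/1475956)*(-1/156) + 24967/(3463 - 866)) = 1018 + (-440821/17711472 + 24967/2597) = 1018 + 441057509287/45996692784 = 47265690763399/45996692784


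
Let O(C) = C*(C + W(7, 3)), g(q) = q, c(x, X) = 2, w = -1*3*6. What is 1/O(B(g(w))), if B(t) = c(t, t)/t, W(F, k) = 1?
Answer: -81/8 ≈ -10.125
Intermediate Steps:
w = -18 (w = -3*6 = -18)
B(t) = 2/t
O(C) = C*(1 + C) (O(C) = C*(C + 1) = C*(1 + C))
1/O(B(g(w))) = 1/((2/(-18))*(1 + 2/(-18))) = 1/((2*(-1/18))*(1 + 2*(-1/18))) = 1/(-(1 - ⅑)/9) = 1/(-⅑*8/9) = 1/(-8/81) = -81/8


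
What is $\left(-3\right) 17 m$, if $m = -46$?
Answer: $2346$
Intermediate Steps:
$\left(-3\right) 17 m = \left(-3\right) 17 \left(-46\right) = \left(-51\right) \left(-46\right) = 2346$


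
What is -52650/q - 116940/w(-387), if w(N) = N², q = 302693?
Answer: -14427419090/15111342639 ≈ -0.95474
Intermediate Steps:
-52650/q - 116940/w(-387) = -52650/302693 - 116940/((-387)²) = -52650*1/302693 - 116940/149769 = -52650/302693 - 116940*1/149769 = -52650/302693 - 38980/49923 = -14427419090/15111342639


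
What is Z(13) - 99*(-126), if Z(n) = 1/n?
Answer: 162163/13 ≈ 12474.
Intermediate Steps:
Z(n) = 1/n
Z(13) - 99*(-126) = 1/13 - 99*(-126) = 1/13 + 12474 = 162163/13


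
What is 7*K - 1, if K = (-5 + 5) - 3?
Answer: -22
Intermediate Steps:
K = -3 (K = 0 - 3 = -3)
7*K - 1 = 7*(-3) - 1 = -21 - 1 = -22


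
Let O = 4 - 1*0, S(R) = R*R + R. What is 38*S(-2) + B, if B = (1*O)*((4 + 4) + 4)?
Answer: 124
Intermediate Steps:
S(R) = R + R² (S(R) = R² + R = R + R²)
O = 4 (O = 4 + 0 = 4)
B = 48 (B = (1*4)*((4 + 4) + 4) = 4*(8 + 4) = 4*12 = 48)
38*S(-2) + B = 38*(-2*(1 - 2)) + 48 = 38*(-2*(-1)) + 48 = 38*2 + 48 = 76 + 48 = 124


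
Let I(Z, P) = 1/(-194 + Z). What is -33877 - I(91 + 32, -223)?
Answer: -2405266/71 ≈ -33877.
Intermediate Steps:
-33877 - I(91 + 32, -223) = -33877 - 1/(-194 + (91 + 32)) = -33877 - 1/(-194 + 123) = -33877 - 1/(-71) = -33877 - 1*(-1/71) = -33877 + 1/71 = -2405266/71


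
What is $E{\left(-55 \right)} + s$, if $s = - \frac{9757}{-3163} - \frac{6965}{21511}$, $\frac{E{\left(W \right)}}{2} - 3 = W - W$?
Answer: $\frac{85155470}{9719899} \approx 8.7609$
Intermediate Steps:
$E{\left(W \right)} = 6$ ($E{\left(W \right)} = 6 + 2 \left(W - W\right) = 6 + 2 \cdot 0 = 6 + 0 = 6$)
$s = \frac{26836076}{9719899}$ ($s = \left(-9757\right) \left(- \frac{1}{3163}\right) - \frac{995}{3073} = \frac{9757}{3163} - \frac{995}{3073} = \frac{26836076}{9719899} \approx 2.7609$)
$E{\left(-55 \right)} + s = 6 + \frac{26836076}{9719899} = \frac{85155470}{9719899}$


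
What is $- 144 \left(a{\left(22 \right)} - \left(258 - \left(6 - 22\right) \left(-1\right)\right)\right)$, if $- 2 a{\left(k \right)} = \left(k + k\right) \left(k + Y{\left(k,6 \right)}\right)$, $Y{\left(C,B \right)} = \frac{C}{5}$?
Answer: $\frac{592416}{5} \approx 1.1848 \cdot 10^{5}$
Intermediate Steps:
$Y{\left(C,B \right)} = \frac{C}{5}$ ($Y{\left(C,B \right)} = C \frac{1}{5} = \frac{C}{5}$)
$a{\left(k \right)} = - \frac{6 k^{2}}{5}$ ($a{\left(k \right)} = - \frac{\left(k + k\right) \left(k + \frac{k}{5}\right)}{2} = - \frac{2 k \frac{6 k}{5}}{2} = - \frac{\frac{12}{5} k^{2}}{2} = - \frac{6 k^{2}}{5}$)
$- 144 \left(a{\left(22 \right)} - \left(258 - \left(6 - 22\right) \left(-1\right)\right)\right) = - 144 \left(- \frac{6 \cdot 22^{2}}{5} - \left(258 - \left(6 - 22\right) \left(-1\right)\right)\right) = - 144 \left(\left(- \frac{6}{5}\right) 484 - \left(258 - \left(-16\right) \left(-1\right)\right)\right) = - 144 \left(- \frac{2904}{5} - \left(258 - 16\right)\right) = - 144 \left(- \frac{2904}{5} - 242\right) = \left(-144\right) \left(- \frac{4114}{5}\right) = \frac{592416}{5}$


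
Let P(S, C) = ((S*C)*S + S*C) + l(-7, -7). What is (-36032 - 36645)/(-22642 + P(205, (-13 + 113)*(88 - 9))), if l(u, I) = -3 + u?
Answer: -72677/333594348 ≈ -0.00021786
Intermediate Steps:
P(S, C) = -10 + C*S + C*S² (P(S, C) = ((S*C)*S + S*C) + (-3 - 7) = ((C*S)*S + C*S) - 10 = (C*S² + C*S) - 10 = (C*S + C*S²) - 10 = -10 + C*S + C*S²)
(-36032 - 36645)/(-22642 + P(205, (-13 + 113)*(88 - 9))) = (-36032 - 36645)/(-22642 + (-10 + ((-13 + 113)*(88 - 9))*205 + ((-13 + 113)*(88 - 9))*205²)) = -72677/(-22642 + (-10 + (100*79)*205 + (100*79)*42025)) = -72677/(-22642 + (-10 + 7900*205 + 7900*42025)) = -72677/(-22642 + (-10 + 1619500 + 331997500)) = -72677/(-22642 + 333616990) = -72677/333594348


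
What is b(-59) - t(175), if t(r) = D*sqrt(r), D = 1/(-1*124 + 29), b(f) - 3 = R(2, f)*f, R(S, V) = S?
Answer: -115 + sqrt(7)/19 ≈ -114.86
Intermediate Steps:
b(f) = 3 + 2*f
D = -1/95 (D = 1/(-124 + 29) = 1/(-95) = -1/95 ≈ -0.010526)
t(r) = -sqrt(r)/95
b(-59) - t(175) = (3 + 2*(-59)) - (-1)*sqrt(175)/95 = (3 - 118) - (-1)*5*sqrt(7)/95 = -115 - (-1)*sqrt(7)/19 = -115 + sqrt(7)/19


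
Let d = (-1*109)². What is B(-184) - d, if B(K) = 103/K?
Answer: -2186207/184 ≈ -11882.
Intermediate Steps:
d = 11881 (d = (-109)² = 11881)
B(-184) - d = 103/(-184) - 1*11881 = 103*(-1/184) - 11881 = -103/184 - 11881 = -2186207/184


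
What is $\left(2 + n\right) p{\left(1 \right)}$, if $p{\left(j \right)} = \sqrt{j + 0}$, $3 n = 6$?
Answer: $4$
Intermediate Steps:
$n = 2$ ($n = \frac{1}{3} \cdot 6 = 2$)
$p{\left(j \right)} = \sqrt{j}$
$\left(2 + n\right) p{\left(1 \right)} = \left(2 + 2\right) \sqrt{1} = 4 \cdot 1 = 4$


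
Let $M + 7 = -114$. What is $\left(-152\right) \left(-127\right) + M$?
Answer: $19183$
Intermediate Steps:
$M = -121$ ($M = -7 - 114 = -121$)
$\left(-152\right) \left(-127\right) + M = \left(-152\right) \left(-127\right) - 121 = 19304 - 121 = 19183$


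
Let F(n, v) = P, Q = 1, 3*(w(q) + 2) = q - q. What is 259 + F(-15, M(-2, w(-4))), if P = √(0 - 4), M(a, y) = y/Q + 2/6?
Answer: 259 + 2*I ≈ 259.0 + 2.0*I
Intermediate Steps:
w(q) = -2 (w(q) = -2 + (q - q)/3 = -2 + (⅓)*0 = -2 + 0 = -2)
M(a, y) = ⅓ + y (M(a, y) = y/1 + 2/6 = y*1 + 2*(⅙) = y + ⅓ = ⅓ + y)
P = 2*I (P = √(-4) = 2*I ≈ 2.0*I)
F(n, v) = 2*I
259 + F(-15, M(-2, w(-4))) = 259 + 2*I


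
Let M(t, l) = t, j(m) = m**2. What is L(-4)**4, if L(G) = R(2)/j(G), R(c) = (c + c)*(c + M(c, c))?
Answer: 1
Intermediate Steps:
R(c) = 4*c**2 (R(c) = (c + c)*(c + c) = (2*c)*(2*c) = 4*c**2)
L(G) = 16/G**2 (L(G) = (4*2**2)/(G**2) = (4*4)/G**2 = 16/G**2)
L(-4)**4 = (16/(-4)**2)**4 = (16*(1/16))**4 = 1**4 = 1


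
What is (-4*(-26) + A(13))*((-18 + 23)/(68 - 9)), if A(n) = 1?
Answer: 525/59 ≈ 8.8983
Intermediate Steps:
(-4*(-26) + A(13))*((-18 + 23)/(68 - 9)) = (-4*(-26) + 1)*((-18 + 23)/(68 - 9)) = (104 + 1)*(5/59) = 105*(5*(1/59)) = 105*(5/59) = 525/59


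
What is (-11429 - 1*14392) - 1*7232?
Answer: -33053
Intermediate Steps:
(-11429 - 1*14392) - 1*7232 = (-11429 - 14392) - 7232 = -25821 - 7232 = -33053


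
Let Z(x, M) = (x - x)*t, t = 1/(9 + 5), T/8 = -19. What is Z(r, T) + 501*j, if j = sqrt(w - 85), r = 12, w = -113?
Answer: 1503*I*sqrt(22) ≈ 7049.7*I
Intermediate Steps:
T = -152 (T = 8*(-19) = -152)
t = 1/14 ≈ 0.071429
j = 3*I*sqrt(22) (j = sqrt(-113 - 85) = sqrt(-198) = 3*I*sqrt(22) ≈ 14.071*I)
Z(x, M) = 0 (Z(x, M) = (x - x)*(1/14) = 0*(1/14) = 0)
Z(r, T) + 501*j = 0 + 501*(3*I*sqrt(22)) = 0 + 1503*I*sqrt(22) = 1503*I*sqrt(22)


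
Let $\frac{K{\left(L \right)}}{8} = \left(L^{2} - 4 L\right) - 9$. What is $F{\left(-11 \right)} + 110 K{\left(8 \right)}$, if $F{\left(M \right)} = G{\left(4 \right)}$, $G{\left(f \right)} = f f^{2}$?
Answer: $20304$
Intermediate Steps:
$G{\left(f \right)} = f^{3}$
$F{\left(M \right)} = 64$ ($F{\left(M \right)} = 4^{3} = 64$)
$K{\left(L \right)} = -72 - 32 L + 8 L^{2}$ ($K{\left(L \right)} = 8 \left(\left(L^{2} - 4 L\right) - 9\right) = 8 \left(-9 + L^{2} - 4 L\right) = -72 - 32 L + 8 L^{2}$)
$F{\left(-11 \right)} + 110 K{\left(8 \right)} = 64 + 110 \left(-72 - 256 + 8 \cdot 8^{2}\right) = 64 + 110 \left(-72 - 256 + 8 \cdot 64\right) = 64 + 110 \left(-72 - 256 + 512\right) = 64 + 110 \cdot 184 = 64 + 20240 = 20304$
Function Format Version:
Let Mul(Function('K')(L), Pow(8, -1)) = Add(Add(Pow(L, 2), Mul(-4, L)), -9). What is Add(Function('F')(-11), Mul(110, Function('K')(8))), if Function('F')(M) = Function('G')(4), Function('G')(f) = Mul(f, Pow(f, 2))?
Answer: 20304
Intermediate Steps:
Function('G')(f) = Pow(f, 3)
Function('F')(M) = 64 (Function('F')(M) = Pow(4, 3) = 64)
Function('K')(L) = Add(-72, Mul(-32, L), Mul(8, Pow(L, 2))) (Function('K')(L) = Mul(8, Add(Add(Pow(L, 2), Mul(-4, L)), -9)) = Mul(8, Add(-9, Pow(L, 2), Mul(-4, L))) = Add(-72, Mul(-32, L), Mul(8, Pow(L, 2))))
Add(Function('F')(-11), Mul(110, Function('K')(8))) = Add(64, Mul(110, Add(-72, Mul(-32, 8), Mul(8, Pow(8, 2))))) = Add(64, Mul(110, Add(-72, -256, Mul(8, 64)))) = Add(64, Mul(110, Add(-72, -256, 512))) = Add(64, Mul(110, 184)) = Add(64, 20240) = 20304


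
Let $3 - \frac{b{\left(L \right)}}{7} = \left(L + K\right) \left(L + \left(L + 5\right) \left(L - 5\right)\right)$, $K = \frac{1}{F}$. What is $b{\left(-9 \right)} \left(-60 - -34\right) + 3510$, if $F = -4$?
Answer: $- \frac{152321}{2} \approx -76161.0$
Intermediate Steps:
$K = - \frac{1}{4}$ ($K = \frac{1}{-4} = - \frac{1}{4} \approx -0.25$)
$b{\left(L \right)} = 21 - 7 \left(- \frac{1}{4} + L\right) \left(L + \left(-5 + L\right) \left(5 + L\right)\right)$ ($b{\left(L \right)} = 21 - 7 \left(L - \frac{1}{4}\right) \left(L + \left(L + 5\right) \left(L - 5\right)\right) = 21 - 7 \left(- \frac{1}{4} + L\right) \left(L + \left(5 + L\right) \left(-5 + L\right)\right) = 21 - 7 \left(- \frac{1}{4} + L\right) \left(L + \left(-5 + L\right) \left(5 + L\right)\right)$)
$b{\left(-9 \right)} \left(-60 - -34\right) + 3510 = \left(- \frac{91}{4} - 7 \left(-9\right)^{3} - \frac{21 \left(-9\right)^{2}}{4} + \frac{707}{4} \left(-9\right)\right) \left(-60 - -34\right) + 3510 = \left(- \frac{91}{4} - -5103 - \frac{1701}{4} - \frac{6363}{4}\right) \left(-60 + \left(-14 + 48\right)\right) + 3510 = \left(- \frac{91}{4} + 5103 - \frac{1701}{4} - \frac{6363}{4}\right) \left(-60 + 34\right) + 3510 = \frac{12257}{4} \left(-26\right) + 3510 = - \frac{159341}{2} + 3510 = - \frac{152321}{2}$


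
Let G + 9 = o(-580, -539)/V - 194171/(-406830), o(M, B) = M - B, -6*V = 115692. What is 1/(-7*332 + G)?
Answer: -1961124015/4574362155682 ≈ -0.00042872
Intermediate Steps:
V = -19282 (V = -⅙*115692 = -19282)
G = -16709944822/1961124015 (G = -9 + ((-580 - 1*(-539))/(-19282) - 194171/(-406830)) = -9 + ((-580 + 539)*(-1/19282) - 194171*(-1/406830)) = -9 + (-41*(-1/19282) + 194171/406830) = -9 + (41/19282 + 194171/406830) = -9 + 940171313/1961124015 = -16709944822/1961124015 ≈ -8.5206)
1/(-7*332 + G) = 1/(-7*332 - 16709944822/1961124015) = 1/(-2324 - 16709944822/1961124015) = 1/(-4574362155682/1961124015) = -1961124015/4574362155682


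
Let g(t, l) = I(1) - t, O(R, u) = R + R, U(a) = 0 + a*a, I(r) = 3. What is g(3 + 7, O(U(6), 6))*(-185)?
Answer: 1295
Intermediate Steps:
U(a) = a**2 (U(a) = 0 + a**2 = a**2)
O(R, u) = 2*R
g(t, l) = 3 - t
g(3 + 7, O(U(6), 6))*(-185) = (3 - (3 + 7))*(-185) = (3 - 1*10)*(-185) = (3 - 10)*(-185) = -7*(-185) = 1295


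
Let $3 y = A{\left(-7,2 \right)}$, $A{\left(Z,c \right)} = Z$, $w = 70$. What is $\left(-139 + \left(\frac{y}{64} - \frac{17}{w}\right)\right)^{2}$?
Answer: $\frac{876015505849}{45158400} \approx 19399.0$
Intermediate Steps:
$y = - \frac{7}{3}$ ($y = \frac{1}{3} \left(-7\right) = - \frac{7}{3} \approx -2.3333$)
$\left(-139 + \left(\frac{y}{64} - \frac{17}{w}\right)\right)^{2} = \left(-139 - \left(\frac{7}{192} + \frac{17}{70}\right)\right)^{2} = \left(-139 - \frac{1877}{6720}\right)^{2} = \left(- \frac{935957}{6720}\right)^{2} = \frac{876015505849}{45158400}$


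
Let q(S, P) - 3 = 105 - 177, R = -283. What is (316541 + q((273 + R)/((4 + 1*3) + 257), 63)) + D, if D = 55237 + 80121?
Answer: 451830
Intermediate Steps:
D = 135358
q(S, P) = -69 (q(S, P) = 3 + (105 - 177) = 3 - 72 = -69)
(316541 + q((273 + R)/((4 + 1*3) + 257), 63)) + D = (316541 - 69) + 135358 = 316472 + 135358 = 451830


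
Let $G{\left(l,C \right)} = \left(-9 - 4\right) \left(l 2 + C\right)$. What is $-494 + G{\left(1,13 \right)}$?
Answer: $-689$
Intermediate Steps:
$G{\left(l,C \right)} = - 26 l - 13 C$ ($G{\left(l,C \right)} = - 13 \left(2 l + C\right) = - 13 \left(C + 2 l\right) = - 26 l - 13 C$)
$-494 + G{\left(1,13 \right)} = -494 - 195 = -689$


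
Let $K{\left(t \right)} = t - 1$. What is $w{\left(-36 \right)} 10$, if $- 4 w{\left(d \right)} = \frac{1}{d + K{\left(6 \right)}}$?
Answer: $\frac{5}{62} \approx 0.080645$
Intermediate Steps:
$K{\left(t \right)} = -1 + t$ ($K{\left(t \right)} = t - 1 = -1 + t$)
$w{\left(d \right)} = - \frac{1}{4 \left(5 + d\right)}$ ($w{\left(d \right)} = - \frac{1}{4 \left(d + \left(-1 + 6\right)\right)} = - \frac{1}{4 \left(d + 5\right)} = - \frac{1}{4 \left(5 + d\right)}$)
$w{\left(-36 \right)} 10 = - \frac{1}{20 + 4 \left(-36\right)} 10 = - \frac{1}{20 - 144} \cdot 10 = - \frac{1}{-124} \cdot 10 = \left(-1\right) \left(- \frac{1}{124}\right) 10 = \frac{1}{124} \cdot 10 = \frac{5}{62}$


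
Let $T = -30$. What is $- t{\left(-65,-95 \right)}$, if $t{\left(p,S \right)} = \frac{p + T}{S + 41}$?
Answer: $- \frac{95}{54} \approx -1.7593$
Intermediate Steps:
$t{\left(p,S \right)} = \frac{-30 + p}{41 + S}$ ($t{\left(p,S \right)} = \frac{p - 30}{S + 41} = \frac{-30 + p}{41 + S}$)
$- t{\left(-65,-95 \right)} = - \frac{-30 - 65}{41 - 95} = - \frac{-95}{-54} = - \frac{\left(-1\right) \left(-95\right)}{54} = \left(-1\right) \frac{95}{54} = - \frac{95}{54}$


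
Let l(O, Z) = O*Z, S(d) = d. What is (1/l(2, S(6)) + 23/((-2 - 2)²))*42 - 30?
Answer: 271/8 ≈ 33.875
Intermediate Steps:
(1/l(2, S(6)) + 23/((-2 - 2)²))*42 - 30 = (1/(2*6) + 23/((-2 - 2)²))*42 - 30 = (1/12 + 23/((-4)²))*42 - 30 = (1*(1/12) + 23/16)*42 - 30 = (1/12 + 23*(1/16))*42 - 30 = (1/12 + 23/16)*42 - 30 = (73/48)*42 - 30 = 511/8 - 30 = 271/8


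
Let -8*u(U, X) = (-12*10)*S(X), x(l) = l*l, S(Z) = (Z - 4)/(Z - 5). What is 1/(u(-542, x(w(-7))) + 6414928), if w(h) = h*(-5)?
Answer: 244/1565246095 ≈ 1.5589e-7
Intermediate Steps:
S(Z) = (-4 + Z)/(-5 + Z)
w(h) = -5*h
x(l) = l²
u(U, X) = 15*(-4 + X)/(-5 + X) (u(U, X) = -(-12*10)*(-4 + X)/(-5 + X)/8 = -(-15)*(-4 + X)/(-5 + X) = 15*(-4 + X)/(-5 + X))
1/(u(-542, x(w(-7))) + 6414928) = 1/(15*(-4 + (-5*(-7))²)/(-5 + (-5*(-7))²) + 6414928) = 1/(15*(-4 + 35²)/(-5 + 35²) + 6414928) = 1/(15*(-4 + 1225)/(-5 + 1225) + 6414928) = 1/(15*1221/1220 + 6414928) = 1/(15*(1/1220)*1221 + 6414928) = 1/(3663/244 + 6414928) = 1/(1565246095/244) = 244/1565246095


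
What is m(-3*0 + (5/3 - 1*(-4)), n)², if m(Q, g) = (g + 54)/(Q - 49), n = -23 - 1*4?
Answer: 6561/16900 ≈ 0.38822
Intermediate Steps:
n = -27 (n = -23 - 4 = -27)
m(Q, g) = (54 + g)/(-49 + Q)
m(-3*0 + (5/3 - 1*(-4)), n)² = ((54 - 27)/(-49 + (-3*0 + (5/3 - 1*(-4)))))² = (27/(-49 + (0 + (5*(⅓) + 4))))² = (27/(-49 + (0 + (5/3 + 4))))² = (27/(-49 + (0 + 17/3)))² = (27/(-49 + 17/3))² = (27/(-130/3))² = (-3/130*27)² = (-81/130)² = 6561/16900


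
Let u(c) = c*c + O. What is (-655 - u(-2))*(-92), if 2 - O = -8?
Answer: 61548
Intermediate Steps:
O = 10 (O = 2 - 1*(-8) = 2 + 8 = 10)
u(c) = 10 + c² (u(c) = c*c + 10 = c² + 10 = 10 + c²)
(-655 - u(-2))*(-92) = (-655 - (10 + (-2)²))*(-92) = (-655 - (10 + 4))*(-92) = (-655 - 1*14)*(-92) = (-655 - 14)*(-92) = -669*(-92) = 61548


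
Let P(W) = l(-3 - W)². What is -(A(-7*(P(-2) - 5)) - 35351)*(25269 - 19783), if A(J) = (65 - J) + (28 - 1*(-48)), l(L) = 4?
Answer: 192739638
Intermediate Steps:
P(W) = 16 (P(W) = 4² = 16)
A(J) = 141 - J (A(J) = (65 - J) + (28 + 48) = (65 - J) + 76 = 141 - J)
-(A(-7*(P(-2) - 5)) - 35351)*(25269 - 19783) = -((141 - (-7)*(16 - 5)) - 35351)*(25269 - 19783) = -((141 - (-7)*11) - 35351)*5486 = -((141 - 1*(-77)) - 35351)*5486 = -((141 + 77) - 35351)*5486 = -(218 - 35351)*5486 = -(-35133)*5486 = -1*(-192739638) = 192739638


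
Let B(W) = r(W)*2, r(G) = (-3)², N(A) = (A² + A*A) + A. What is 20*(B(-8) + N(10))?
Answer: 4560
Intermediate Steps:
N(A) = A + 2*A² (N(A) = (A² + A²) + A = 2*A² + A = A + 2*A²)
r(G) = 9
B(W) = 18 (B(W) = 9*2 = 18)
20*(B(-8) + N(10)) = 20*(18 + 10*(1 + 2*10)) = 20*(18 + 10*(1 + 20)) = 20*(18 + 10*21) = 20*(18 + 210) = 20*228 = 4560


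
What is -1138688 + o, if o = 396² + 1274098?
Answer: 292226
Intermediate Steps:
o = 1430914 (o = 156816 + 1274098 = 1430914)
-1138688 + o = -1138688 + 1430914 = 292226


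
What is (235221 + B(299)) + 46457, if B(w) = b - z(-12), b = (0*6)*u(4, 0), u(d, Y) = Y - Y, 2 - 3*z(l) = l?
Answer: 845020/3 ≈ 2.8167e+5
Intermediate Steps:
z(l) = 2/3 - l/3
u(d, Y) = 0
b = 0 (b = (0*6)*0 = 0*0 = 0)
B(w) = -14/3 (B(w) = 0 - (2/3 - 1/3*(-12)) = 0 - (2/3 + 4) = 0 - 1*14/3 = 0 - 14/3 = -14/3)
(235221 + B(299)) + 46457 = (235221 - 14/3) + 46457 = 705649/3 + 46457 = 845020/3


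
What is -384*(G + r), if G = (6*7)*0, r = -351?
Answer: 134784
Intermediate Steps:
G = 0 (G = 42*0 = 0)
-384*(G + r) = -384*(0 - 351) = -384*(-351) = 134784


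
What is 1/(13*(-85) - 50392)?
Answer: -1/51497 ≈ -1.9419e-5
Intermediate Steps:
1/(13*(-85) - 50392) = 1/(-1105 - 50392) = 1/(-51497) = -1/51497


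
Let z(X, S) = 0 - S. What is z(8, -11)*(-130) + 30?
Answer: -1400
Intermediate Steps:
z(X, S) = -S
z(8, -11)*(-130) + 30 = -1*(-11)*(-130) + 30 = 11*(-130) + 30 = -1430 + 30 = -1400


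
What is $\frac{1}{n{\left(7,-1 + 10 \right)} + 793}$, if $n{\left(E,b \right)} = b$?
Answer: $\frac{1}{802} \approx 0.0012469$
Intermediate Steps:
$\frac{1}{n{\left(7,-1 + 10 \right)} + 793} = \frac{1}{\left(-1 + 10\right) + 793} = \frac{1}{9 + 793} = \frac{1}{802}$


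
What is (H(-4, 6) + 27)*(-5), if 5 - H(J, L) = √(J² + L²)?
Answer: -160 + 10*√13 ≈ -123.94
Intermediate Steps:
H(J, L) = 5 - √(J² + L²)
(H(-4, 6) + 27)*(-5) = ((5 - √((-4)² + 6²)) + 27)*(-5) = ((5 - √(16 + 36)) + 27)*(-5) = ((5 - √52) + 27)*(-5) = ((5 - 2*√13) + 27)*(-5) = (32 - 2*√13)*(-5) = -160 + 10*√13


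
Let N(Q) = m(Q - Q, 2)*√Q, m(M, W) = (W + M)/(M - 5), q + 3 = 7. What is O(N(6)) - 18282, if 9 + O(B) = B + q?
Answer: -18287 - 2*√6/5 ≈ -18288.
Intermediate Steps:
q = 4 (q = -3 + 7 = 4)
m(M, W) = (M + W)/(-5 + M)
N(Q) = -2*√Q/5 (N(Q) = (((Q - Q) + 2)/(-5 + (Q - Q)))*√Q = ((0 + 2)/(-5 + 0))*√Q = (2/(-5))*√Q = (-⅕*2)*√Q = -2*√Q/5)
O(B) = -5 + B (O(B) = -9 + (B + 4) = -9 + (4 + B) = -5 + B)
O(N(6)) - 18282 = (-5 - 2*√6/5) - 18282 = -18287 - 2*√6/5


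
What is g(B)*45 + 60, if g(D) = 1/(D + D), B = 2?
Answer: 285/4 ≈ 71.250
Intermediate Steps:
g(D) = 1/(2*D)
g(B)*45 + 60 = ((1/2)/2)*45 + 60 = ((1/2)*(1/2))*45 + 60 = (1/4)*45 + 60 = 45/4 + 60 = 285/4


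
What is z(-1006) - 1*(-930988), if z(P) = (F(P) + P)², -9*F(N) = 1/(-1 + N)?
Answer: 159596026843501/82137969 ≈ 1.9430e+6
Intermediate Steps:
F(N) = -1/(9*(-1 + N))
z(P) = (P - 1/(-9 + 9*P))² (z(P) = (-1/(-9 + 9*P) + P)² = (P - 1/(-9 + 9*P))²)
z(-1006) - 1*(-930988) = (-1006 - 1/(-9 + 9*(-1006)))² - 1*(-930988) = (-1006 - 1/(-9 - 9054))² + 930988 = (-1006 - 1/(-9063))² + 930988 = (-1006 - 1*(-1/9063))² + 930988 = (-1006 + 1/9063)² + 930988 = (-9117377/9063)² + 930988 = 83126563360129/82137969 + 930988 = 159596026843501/82137969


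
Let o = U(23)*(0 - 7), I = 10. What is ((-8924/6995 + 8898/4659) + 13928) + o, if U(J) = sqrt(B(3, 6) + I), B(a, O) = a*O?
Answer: 151310025278/10863235 - 14*sqrt(7) ≈ 13892.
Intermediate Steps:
B(a, O) = O*a
U(J) = 2*sqrt(7) (U(J) = sqrt(6*3 + 10) = sqrt(18 + 10) = sqrt(28) = 2*sqrt(7))
o = -14*sqrt(7) (o = (2*sqrt(7))*(0 - 7) = (2*sqrt(7))*(-7) = -14*sqrt(7) ≈ -37.041)
((-8924/6995 + 8898/4659) + 13928) + o = ((-8924/6995 + 8898/4659) + 13928) - 14*sqrt(7) = ((-8924*1/6995 + 8898*(1/4659)) + 13928) - 14*sqrt(7) = ((-8924/6995 + 2966/1553) + 13928) - 14*sqrt(7) = (6888198/10863235 + 13928) - 14*sqrt(7) = 151310025278/10863235 - 14*sqrt(7)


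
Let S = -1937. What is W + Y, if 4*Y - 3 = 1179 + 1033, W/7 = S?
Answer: -52021/4 ≈ -13005.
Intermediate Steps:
W = -13559 (W = 7*(-1937) = -13559)
Y = 2215/4 (Y = 3/4 + (1179 + 1033)/4 = 3/4 + (1/4)*2212 = 3/4 + 553 = 2215/4 ≈ 553.75)
W + Y = -13559 + 2215/4 = -52021/4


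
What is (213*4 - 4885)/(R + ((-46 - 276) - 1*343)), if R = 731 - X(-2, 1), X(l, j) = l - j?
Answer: -4033/69 ≈ -58.449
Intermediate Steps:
R = 734 (R = 731 - (-2 - 1*1) = 731 - (-2 - 1) = 731 - 1*(-3) = 731 + 3 = 734)
(213*4 - 4885)/(R + ((-46 - 276) - 1*343)) = (213*4 - 4885)/(734 + ((-46 - 276) - 1*343)) = (852 - 4885)/(734 + (-322 - 343)) = -4033/(734 - 665) = -4033/69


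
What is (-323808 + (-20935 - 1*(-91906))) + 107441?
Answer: -145396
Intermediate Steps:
(-323808 + (-20935 - 1*(-91906))) + 107441 = (-323808 + (-20935 + 91906)) + 107441 = (-323808 + 70971) + 107441 = -252837 + 107441 = -145396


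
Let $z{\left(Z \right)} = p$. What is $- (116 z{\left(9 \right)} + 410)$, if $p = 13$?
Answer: $-1918$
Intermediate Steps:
$z{\left(Z \right)} = 13$
$- (116 z{\left(9 \right)} + 410) = - (116 \cdot 13 + 410) = - (1508 + 410) = \left(-1\right) 1918 = -1918$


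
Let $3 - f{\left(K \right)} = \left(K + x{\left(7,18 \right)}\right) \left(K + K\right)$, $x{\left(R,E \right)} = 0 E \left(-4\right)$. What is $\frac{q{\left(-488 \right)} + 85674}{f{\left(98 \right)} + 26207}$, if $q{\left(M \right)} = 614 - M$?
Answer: $\frac{43388}{3501} \approx 12.393$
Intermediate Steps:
$x{\left(R,E \right)} = 0$ ($x{\left(R,E \right)} = 0 \left(-4\right) = 0$)
$f{\left(K \right)} = 3 - 2 K^{2}$ ($f{\left(K \right)} = 3 - \left(K + 0\right) \left(K + K\right) = 3 - K 2 K = 3 - 2 K^{2}$)
$\frac{q{\left(-488 \right)} + 85674}{f{\left(98 \right)} + 26207} = \frac{\left(614 - -488\right) + 85674}{\left(3 - 2 \cdot 98^{2}\right) + 26207} = \frac{\left(614 + 488\right) + 85674}{\left(3 - 19208\right) + 26207} = \frac{1102 + 85674}{\left(3 - 19208\right) + 26207} = \frac{86776}{-19205 + 26207} = \frac{86776}{7002} = 86776 \cdot \frac{1}{7002} = \frac{43388}{3501}$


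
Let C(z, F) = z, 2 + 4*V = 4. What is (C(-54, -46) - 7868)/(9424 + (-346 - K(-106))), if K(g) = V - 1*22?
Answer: -15844/18199 ≈ -0.87060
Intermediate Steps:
V = ½ (V = -½ + (¼)*4 = -½ + 1 = ½ ≈ 0.50000)
K(g) = -43/2 (K(g) = ½ - 1*22 = ½ - 22 = -43/2)
(C(-54, -46) - 7868)/(9424 + (-346 - K(-106))) = (-54 - 7868)/(9424 + (-346 - 1*(-43/2))) = -7922/(9424 + (-346 + 43/2)) = -7922/(9424 - 649/2) = -7922/18199/2 = -7922*2/18199 = -15844/18199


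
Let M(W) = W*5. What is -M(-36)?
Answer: 180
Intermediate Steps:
M(W) = 5*W
-M(-36) = -5*(-36) = -1*(-180) = 180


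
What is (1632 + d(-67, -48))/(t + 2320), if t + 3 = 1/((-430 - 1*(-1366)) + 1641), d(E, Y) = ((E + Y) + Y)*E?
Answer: 32349081/5970910 ≈ 5.4178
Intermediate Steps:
d(E, Y) = E*(E + 2*Y) (d(E, Y) = (E + 2*Y)*E = E*(E + 2*Y))
t = -7730/2577 (t = -3 + 1/((-430 - 1*(-1366)) + 1641) = -3 + 1/((-430 + 1366) + 1641) = -3 + 1/(936 + 1641) = -3 + 1/2577 = -7730/2577 ≈ -2.9996)
(1632 + d(-67, -48))/(t + 2320) = (1632 - 67*(-67 + 2*(-48)))/(-7730/2577 + 2320) = (1632 - 67*(-67 - 96))/(5970910/2577) = (1632 - 67*(-163))*(2577/5970910) = (1632 + 10921)*(2577/5970910) = 12553*(2577/5970910) = 32349081/5970910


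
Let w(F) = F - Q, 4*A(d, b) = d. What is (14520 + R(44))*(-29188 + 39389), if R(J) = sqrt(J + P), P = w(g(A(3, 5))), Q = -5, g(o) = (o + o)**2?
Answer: 148118520 + 10201*sqrt(205)/2 ≈ 1.4819e+8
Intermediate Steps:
A(d, b) = d/4
g(o) = 4*o**2 (g(o) = (2*o)**2 = 4*o**2)
w(F) = 5 + F (w(F) = F - 1*(-5) = F + 5 = 5 + F)
P = 29/4 (P = 5 + 4*((1/4)*3)**2 = 5 + 4*(3/4)**2 = 5 + 4*(9/16) = 5 + 9/4 = 29/4 ≈ 7.2500)
R(J) = sqrt(29/4 + J) (R(J) = sqrt(J + 29/4) = sqrt(29/4 + J))
(14520 + R(44))*(-29188 + 39389) = (14520 + sqrt(29 + 4*44)/2)*(-29188 + 39389) = (14520 + sqrt(29 + 176)/2)*10201 = (14520 + sqrt(205)/2)*10201 = 148118520 + 10201*sqrt(205)/2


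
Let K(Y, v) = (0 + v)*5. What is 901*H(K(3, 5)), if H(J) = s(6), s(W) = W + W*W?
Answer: 37842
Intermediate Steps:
K(Y, v) = 5*v (K(Y, v) = v*5 = 5*v)
s(W) = W + W²
H(J) = 42 (H(J) = 6*(1 + 6) = 6*7 = 42)
901*H(K(3, 5)) = 901*42 = 37842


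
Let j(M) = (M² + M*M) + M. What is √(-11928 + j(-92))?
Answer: 2*√1227 ≈ 70.057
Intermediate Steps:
j(M) = M + 2*M² (j(M) = (M² + M²) + M = 2*M² + M = M + 2*M²)
√(-11928 + j(-92)) = √(-11928 - 92*(1 + 2*(-92))) = √(-11928 - 92*(1 - 184)) = √(-11928 - 92*(-183)) = √(-11928 + 16836) = √4908 = 2*√1227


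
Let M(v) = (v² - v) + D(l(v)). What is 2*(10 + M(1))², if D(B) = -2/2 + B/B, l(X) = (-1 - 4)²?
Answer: 200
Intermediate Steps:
l(X) = 25 (l(X) = (-5)² = 25)
D(B) = 0 (D(B) = -2*½ + 1 = -1 + 1 = 0)
M(v) = v² - v (M(v) = (v² - v) + 0 = v² - v)
2*(10 + M(1))² = 2*(10 + 1*(-1 + 1))² = 2*(10 + 1*0)² = 2*(10 + 0)² = 2*10² = 2*100 = 200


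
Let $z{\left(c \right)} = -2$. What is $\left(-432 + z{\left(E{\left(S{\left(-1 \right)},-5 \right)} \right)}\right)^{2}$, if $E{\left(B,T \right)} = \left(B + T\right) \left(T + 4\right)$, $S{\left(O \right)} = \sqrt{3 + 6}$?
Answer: $188356$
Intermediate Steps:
$S{\left(O \right)} = 3$ ($S{\left(O \right)} = \sqrt{9} = 3$)
$E{\left(B,T \right)} = \left(4 + T\right) \left(B + T\right)$ ($E{\left(B,T \right)} = \left(B + T\right) \left(4 + T\right) = \left(4 + T\right) \left(B + T\right)$)
$\left(-432 + z{\left(E{\left(S{\left(-1 \right)},-5 \right)} \right)}\right)^{2} = \left(-432 - 2\right)^{2} = \left(-434\right)^{2} = 188356$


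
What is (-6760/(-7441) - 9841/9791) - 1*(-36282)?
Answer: 2643311938621/72854831 ≈ 36282.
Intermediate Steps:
(-6760/(-7441) - 9841/9791) - 1*(-36282) = (-6760*(-1/7441) - 9841*1/9791) + 36282 = (6760/7441 - 9841/9791) + 36282 = -7039721/72854831 + 36282 = 2643311938621/72854831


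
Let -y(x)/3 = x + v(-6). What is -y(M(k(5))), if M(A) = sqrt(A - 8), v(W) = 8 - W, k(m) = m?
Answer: 42 + 3*I*sqrt(3) ≈ 42.0 + 5.1962*I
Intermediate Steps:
M(A) = sqrt(-8 + A)
y(x) = -42 - 3*x (y(x) = -3*(x + (8 - 1*(-6))) = -3*(x + (8 + 6)) = -3*(x + 14) = -3*(14 + x) = -42 - 3*x)
-y(M(k(5))) = -(-42 - 3*sqrt(-8 + 5)) = -(-42 - 3*I*sqrt(3)) = 42 + 3*I*sqrt(3)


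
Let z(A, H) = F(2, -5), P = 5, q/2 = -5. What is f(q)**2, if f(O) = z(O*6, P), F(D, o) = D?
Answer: 4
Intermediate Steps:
q = -10 (q = 2*(-5) = -10)
z(A, H) = 2
f(O) = 2
f(q)**2 = 2**2 = 4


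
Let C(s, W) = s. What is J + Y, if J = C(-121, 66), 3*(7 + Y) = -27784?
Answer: -28168/3 ≈ -9389.3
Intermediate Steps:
Y = -27805/3 (Y = -7 + (⅓)*(-27784) = -7 - 27784/3 = -27805/3 ≈ -9268.3)
J = -121
J + Y = -121 - 27805/3 = -28168/3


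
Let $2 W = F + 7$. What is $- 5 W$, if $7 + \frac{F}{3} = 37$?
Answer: $- \frac{485}{2} \approx -242.5$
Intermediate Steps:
$F = 90$ ($F = -21 + 3 \cdot 37 = -21 + 111 = 90$)
$W = \frac{97}{2}$ ($W = \frac{90 + 7}{2} = \frac{1}{2} \cdot 97 = \frac{97}{2} \approx 48.5$)
$- 5 W = \left(-5\right) \frac{97}{2} = - \frac{485}{2}$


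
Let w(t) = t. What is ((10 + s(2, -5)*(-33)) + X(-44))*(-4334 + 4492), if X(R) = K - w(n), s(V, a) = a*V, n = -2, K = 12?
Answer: 55932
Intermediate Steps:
s(V, a) = V*a
X(R) = 14 (X(R) = 12 - 1*(-2) = 12 + 2 = 14)
((10 + s(2, -5)*(-33)) + X(-44))*(-4334 + 4492) = ((10 + (2*(-5))*(-33)) + 14)*(-4334 + 4492) = ((10 - 10*(-33)) + 14)*158 = ((10 + 330) + 14)*158 = (340 + 14)*158 = 354*158 = 55932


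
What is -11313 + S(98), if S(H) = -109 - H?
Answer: -11520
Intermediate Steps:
-11313 + S(98) = -11313 + (-109 - 1*98) = -11313 + (-109 - 98) = -11313 - 207 = -11520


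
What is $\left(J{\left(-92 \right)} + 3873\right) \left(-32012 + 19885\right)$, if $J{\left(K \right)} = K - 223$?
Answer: $-43147866$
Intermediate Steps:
$J{\left(K \right)} = -223 + K$
$\left(J{\left(-92 \right)} + 3873\right) \left(-32012 + 19885\right) = \left(\left(-223 - 92\right) + 3873\right) \left(-32012 + 19885\right) = \left(-315 + 3873\right) \left(-12127\right) = 3558 \left(-12127\right) = -43147866$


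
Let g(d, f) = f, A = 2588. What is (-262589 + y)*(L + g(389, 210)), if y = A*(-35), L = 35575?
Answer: -12638152665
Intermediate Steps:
y = -90580 (y = 2588*(-35) = -90580)
(-262589 + y)*(L + g(389, 210)) = (-262589 - 90580)*(35575 + 210) = -353169*35785 = -12638152665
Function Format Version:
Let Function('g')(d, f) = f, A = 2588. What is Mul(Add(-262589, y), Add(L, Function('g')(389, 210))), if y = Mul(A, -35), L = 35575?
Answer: -12638152665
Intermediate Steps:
y = -90580 (y = Mul(2588, -35) = -90580)
Mul(Add(-262589, y), Add(L, Function('g')(389, 210))) = Mul(Add(-262589, -90580), Add(35575, 210)) = Mul(-353169, 35785) = -12638152665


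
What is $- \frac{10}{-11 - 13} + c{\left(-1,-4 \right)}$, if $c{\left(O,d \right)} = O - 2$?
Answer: $- \frac{31}{12} \approx -2.5833$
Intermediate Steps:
$c{\left(O,d \right)} = -2 + O$
$- \frac{10}{-11 - 13} + c{\left(-1,-4 \right)} = - \frac{10}{-11 - 13} - 3 = - \frac{10}{-24} - 3 = \left(-10\right) \left(- \frac{1}{24}\right) - 3 = \frac{5}{12} - 3 = - \frac{31}{12}$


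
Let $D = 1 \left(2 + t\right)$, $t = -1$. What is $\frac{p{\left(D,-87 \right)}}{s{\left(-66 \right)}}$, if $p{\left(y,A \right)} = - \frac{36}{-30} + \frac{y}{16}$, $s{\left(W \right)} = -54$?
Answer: $- \frac{101}{4320} \approx -0.02338$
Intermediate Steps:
$D = 1$ ($D = 1 \left(2 - 1\right) = 1 \cdot 1 = 1$)
$p{\left(y,A \right)} = \frac{6}{5} + \frac{y}{16}$ ($p{\left(y,A \right)} = \left(-36\right) \left(- \frac{1}{30}\right) + y \frac{1}{16} = \frac{6}{5} + \frac{y}{16}$)
$\frac{p{\left(D,-87 \right)}}{s{\left(-66 \right)}} = \frac{\frac{6}{5} + \frac{1}{16} \cdot 1}{-54} = \left(\frac{6}{5} + \frac{1}{16}\right) \left(- \frac{1}{54}\right) = \frac{101}{80} \left(- \frac{1}{54}\right) = - \frac{101}{4320}$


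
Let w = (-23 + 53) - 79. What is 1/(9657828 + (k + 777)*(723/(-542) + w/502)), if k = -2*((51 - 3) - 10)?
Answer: 68021/656866857812 ≈ 1.0355e-7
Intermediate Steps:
w = -49 (w = 30 - 79 = -49)
k = -76 (k = -2*(48 - 10) = -2*38 = -76)
1/(9657828 + (k + 777)*(723/(-542) + w/502)) = 1/(9657828 + (-76 + 777)*(723/(-542) - 49/502)) = 1/(9657828 + 701*(723*(-1/542) - 49*1/502)) = 1/(9657828 + 701*(-723/542 - 49/502)) = 1/(9657828 + 701*(-97376/68021)) = 1/(9657828 - 68260576/68021) = 1/(656866857812/68021) = 68021/656866857812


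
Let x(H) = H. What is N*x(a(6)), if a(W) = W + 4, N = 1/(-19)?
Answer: -10/19 ≈ -0.52632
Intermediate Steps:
N = -1/19 ≈ -0.052632
a(W) = 4 + W
N*x(a(6)) = -(4 + 6)/19 = -1/19*10 = -10/19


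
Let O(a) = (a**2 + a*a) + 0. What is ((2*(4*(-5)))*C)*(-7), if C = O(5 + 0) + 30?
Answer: 22400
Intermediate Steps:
O(a) = 2*a**2 (O(a) = (a**2 + a**2) + 0 = 2*a**2 + 0 = 2*a**2)
C = 80 (C = 2*(5 + 0)**2 + 30 = 2*5**2 + 30 = 2*25 + 30 = 50 + 30 = 80)
((2*(4*(-5)))*C)*(-7) = ((2*(4*(-5)))*80)*(-7) = ((2*(-20))*80)*(-7) = -40*80*(-7) = -3200*(-7) = 22400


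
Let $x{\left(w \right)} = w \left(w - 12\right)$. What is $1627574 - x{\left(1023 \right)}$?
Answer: $593321$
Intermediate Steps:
$x{\left(w \right)} = w \left(-12 + w\right)$
$1627574 - x{\left(1023 \right)} = 1627574 - 1023 \left(-12 + 1023\right) = 1627574 - 1023 \cdot 1011 = 1627574 - 1034253 = 593321$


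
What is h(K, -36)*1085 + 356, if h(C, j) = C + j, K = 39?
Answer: 3611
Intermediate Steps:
h(K, -36)*1085 + 356 = (39 - 36)*1085 + 356 = 3*1085 + 356 = 3255 + 356 = 3611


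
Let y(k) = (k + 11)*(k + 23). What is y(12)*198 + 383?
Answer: 159773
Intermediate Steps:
y(k) = (11 + k)*(23 + k)
y(12)*198 + 383 = (253 + 12² + 34*12)*198 + 383 = (253 + 144 + 408)*198 + 383 = 805*198 + 383 = 159390 + 383 = 159773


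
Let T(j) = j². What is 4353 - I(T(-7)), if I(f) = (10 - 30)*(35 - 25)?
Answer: 4553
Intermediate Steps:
I(f) = -200 (I(f) = -20*10 = -200)
4353 - I(T(-7)) = 4353 - 1*(-200) = 4353 + 200 = 4553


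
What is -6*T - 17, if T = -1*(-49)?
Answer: -311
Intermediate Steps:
T = 49
-6*T - 17 = -6*49 - 17 = -294 - 17 = -311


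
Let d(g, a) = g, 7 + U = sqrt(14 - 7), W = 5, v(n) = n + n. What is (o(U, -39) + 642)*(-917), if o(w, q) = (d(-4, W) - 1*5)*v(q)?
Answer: -1232448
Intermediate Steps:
v(n) = 2*n
U = -7 + sqrt(7) (U = -7 + sqrt(14 - 7) = -7 + sqrt(7) ≈ -4.3542)
o(w, q) = -18*q (o(w, q) = (-4 - 1*5)*(2*q) = (-4 - 5)*(2*q) = -18*q)
(o(U, -39) + 642)*(-917) = (-18*(-39) + 642)*(-917) = (702 + 642)*(-917) = 1344*(-917) = -1232448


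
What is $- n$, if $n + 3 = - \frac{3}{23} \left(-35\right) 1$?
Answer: $- \frac{36}{23} \approx -1.5652$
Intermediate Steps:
$n = \frac{36}{23}$ ($n = -3 + - \frac{3}{23} \left(-35\right) 1 = -3 + \left(-3\right) \frac{1}{23} \left(-35\right) 1 = -3 + \left(- \frac{3}{23}\right) \left(-35\right) 1 = -3 + \frac{105}{23} \cdot 1 = -3 + \frac{105}{23} = \frac{36}{23} \approx 1.5652$)
$- n = \left(-1\right) \frac{36}{23} = - \frac{36}{23}$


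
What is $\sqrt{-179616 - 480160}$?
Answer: $104 i \sqrt{61} \approx 812.27 i$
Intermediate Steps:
$\sqrt{-179616 - 480160} = \sqrt{-659776} = 104 i \sqrt{61}$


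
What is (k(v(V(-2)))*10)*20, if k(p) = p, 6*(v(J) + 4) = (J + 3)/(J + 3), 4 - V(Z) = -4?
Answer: -2300/3 ≈ -766.67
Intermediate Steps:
V(Z) = 8 (V(Z) = 4 - 1*(-4) = 4 + 4 = 8)
v(J) = -23/6 (v(J) = -4 + ((J + 3)/(J + 3))/6 = -4 + ((3 + J)/(3 + J))/6 = -4 + (⅙)*1 = -4 + ⅙ = -23/6)
(k(v(V(-2)))*10)*20 = -23/6*10*20 = -115/3*20 = -2300/3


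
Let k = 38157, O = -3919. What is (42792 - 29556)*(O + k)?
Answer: 453174168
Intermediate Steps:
(42792 - 29556)*(O + k) = (42792 - 29556)*(-3919 + 38157) = 13236*34238 = 453174168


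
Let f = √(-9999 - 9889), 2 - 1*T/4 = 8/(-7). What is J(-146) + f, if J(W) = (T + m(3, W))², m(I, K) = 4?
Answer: 13456/49 + 4*I*√1243 ≈ 274.61 + 141.02*I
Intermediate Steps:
T = 88/7 (T = 8 - 32/(-7) = 8 - 32*(-1)/7 = 8 - 4*(-8/7) = 8 + 32/7 = 88/7 ≈ 12.571)
J(W) = 13456/49 (J(W) = (88/7 + 4)² = (116/7)² = 13456/49)
f = 4*I*√1243 (f = √(-19888) = 4*I*√1243 ≈ 141.02*I)
J(-146) + f = 13456/49 + 4*I*√1243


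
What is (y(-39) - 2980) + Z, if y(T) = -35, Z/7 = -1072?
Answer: -10519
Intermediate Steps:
Z = -7504 (Z = 7*(-1072) = -7504)
(y(-39) - 2980) + Z = (-35 - 2980) - 7504 = -3015 - 7504 = -10519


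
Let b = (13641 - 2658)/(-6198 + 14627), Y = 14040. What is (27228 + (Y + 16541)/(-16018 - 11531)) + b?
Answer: 6322672869206/232210521 ≈ 27228.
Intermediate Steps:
b = 10983/8429 ≈ 1.3030
(27228 + (Y + 16541)/(-16018 - 11531)) + b = (27228 + (14040 + 16541)/(-16018 - 11531)) + 10983/8429 = (27228 + 30581/(-27549)) + 10983/8429 = (27228 + 30581*(-1/27549)) + 10983/8429 = (27228 - 30581/27549) + 10983/8429 = 750073591/27549 + 10983/8429 = 6322672869206/232210521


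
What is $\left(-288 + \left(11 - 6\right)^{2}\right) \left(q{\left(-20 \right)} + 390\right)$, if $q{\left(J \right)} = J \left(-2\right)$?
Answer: $-113090$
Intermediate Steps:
$q{\left(J \right)} = - 2 J$
$\left(-288 + \left(11 - 6\right)^{2}\right) \left(q{\left(-20 \right)} + 390\right) = \left(-288 + \left(11 - 6\right)^{2}\right) \left(\left(-2\right) \left(-20\right) + 390\right) = \left(-288 + 5^{2}\right) \left(40 + 390\right) = \left(-288 + 25\right) 430 = \left(-263\right) 430 = -113090$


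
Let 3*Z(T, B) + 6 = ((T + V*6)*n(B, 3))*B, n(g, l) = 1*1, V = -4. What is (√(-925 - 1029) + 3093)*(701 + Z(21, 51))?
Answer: 2004264 + 648*I*√1954 ≈ 2.0043e+6 + 28644.0*I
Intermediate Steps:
n(g, l) = 1
Z(T, B) = -2 + B*(-24 + T)/3 (Z(T, B) = -2 + (((T - 4*6)*1)*B)/3 = -2 + (((T - 24)*1)*B)/3 = -2 + (((-24 + T)*1)*B)/3 = -2 + ((-24 + T)*B)/3 = -2 + (B*(-24 + T))/3 = -2 + B*(-24 + T)/3)
(√(-925 - 1029) + 3093)*(701 + Z(21, 51)) = (√(-925 - 1029) + 3093)*(701 + (-2 - 8*51 + (⅓)*51*21)) = (√(-1954) + 3093)*(701 + (-2 - 408 + 357)) = (I*√1954 + 3093)*(701 - 53) = (3093 + I*√1954)*648 = 2004264 + 648*I*√1954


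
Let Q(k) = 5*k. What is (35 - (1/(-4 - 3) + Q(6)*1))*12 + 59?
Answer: 845/7 ≈ 120.71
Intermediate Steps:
(35 - (1/(-4 - 3) + Q(6)*1))*12 + 59 = (35 - (1/(-4 - 3) + (5*6)*1))*12 + 59 = (35 - (1/(-7) + 30*1))*12 + 59 = (35 - (-⅐ + 30))*12 + 59 = (35 - 1*209/7)*12 + 59 = (35 - 209/7)*12 + 59 = (36/7)*12 + 59 = 432/7 + 59 = 845/7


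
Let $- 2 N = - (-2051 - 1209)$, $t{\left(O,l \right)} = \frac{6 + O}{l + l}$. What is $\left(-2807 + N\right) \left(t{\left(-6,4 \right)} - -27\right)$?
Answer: $-119799$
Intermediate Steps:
$t{\left(O,l \right)} = \frac{6 + O}{2 l}$
$N = -1630$ ($N = - \frac{\left(-1\right) \left(-2051 - 1209\right)}{2} = - \frac{\left(-1\right) \left(-3260\right)}{2} = \left(- \frac{1}{2}\right) 3260 = -1630$)
$\left(-2807 + N\right) \left(t{\left(-6,4 \right)} - -27\right) = \left(-2807 - 1630\right) \left(\frac{6 - 6}{2 \cdot 4} - -27\right) = - 4437 \left(\frac{1}{2} \cdot \frac{1}{4} \cdot 0 + 27\right) = - 4437 \left(0 + 27\right) = \left(-4437\right) 27 = -119799$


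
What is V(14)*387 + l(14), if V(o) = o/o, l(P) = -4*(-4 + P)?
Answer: 347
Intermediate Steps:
l(P) = 16 - 4*P
V(o) = 1
V(14)*387 + l(14) = 1*387 + (16 - 4*14) = 387 + (16 - 56) = 387 - 40 = 347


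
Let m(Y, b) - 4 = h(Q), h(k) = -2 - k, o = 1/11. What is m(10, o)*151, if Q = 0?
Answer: 302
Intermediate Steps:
o = 1/11 ≈ 0.090909
m(Y, b) = 2 (m(Y, b) = 4 + (-2 - 1*0) = 4 + (-2 + 0) = 4 - 2 = 2)
m(10, o)*151 = 2*151 = 302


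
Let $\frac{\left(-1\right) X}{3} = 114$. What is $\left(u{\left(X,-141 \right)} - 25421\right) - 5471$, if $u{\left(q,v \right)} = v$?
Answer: $-31033$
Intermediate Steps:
$X = -342$ ($X = \left(-3\right) 114 = -342$)
$\left(u{\left(X,-141 \right)} - 25421\right) - 5471 = \left(-141 - 25421\right) - 5471 = -25562 - 5471 = -31033$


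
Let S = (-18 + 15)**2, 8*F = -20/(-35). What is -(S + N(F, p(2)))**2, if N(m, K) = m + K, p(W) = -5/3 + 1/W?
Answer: -27556/441 ≈ -62.485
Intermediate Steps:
F = 1/14 (F = (-20/(-35))/8 = (-20*(-1/35))/8 = (1/8)*(4/7) = 1/14 ≈ 0.071429)
p(W) = -5/3 + 1/W (p(W) = -5*1/3 + 1/W = -5/3 + 1/W)
S = 9 (S = (-3)**2 = 9)
N(m, K) = K + m
-(S + N(F, p(2)))**2 = -(9 + ((-5/3 + 1/2) + 1/14))**2 = -(9 + (-7/6 + 1/14))**2 = -(9 - 23/21)**2 = -(166/21)**2 = -1*27556/441 = -27556/441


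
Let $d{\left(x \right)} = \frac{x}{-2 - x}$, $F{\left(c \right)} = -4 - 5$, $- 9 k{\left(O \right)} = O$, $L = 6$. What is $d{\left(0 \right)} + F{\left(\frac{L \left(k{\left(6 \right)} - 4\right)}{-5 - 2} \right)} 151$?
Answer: $-1359$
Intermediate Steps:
$k{\left(O \right)} = - \frac{O}{9}$
$F{\left(c \right)} = -9$
$d{\left(0 \right)} + F{\left(\frac{L \left(k{\left(6 \right)} - 4\right)}{-5 - 2} \right)} 151 = \left(-1\right) 0 \frac{1}{2 + 0} - 1359 = \left(-1\right) 0 \cdot \frac{1}{2} - 1359 = 0 - 1359 = -1359$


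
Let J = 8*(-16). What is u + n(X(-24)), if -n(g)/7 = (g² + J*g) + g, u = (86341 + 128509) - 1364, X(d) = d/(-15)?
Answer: 5372262/25 ≈ 2.1489e+5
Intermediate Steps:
J = -128
X(d) = -d/15 (X(d) = d*(-1/15) = -d/15)
u = 213486 (u = 214850 - 1364 = 213486)
n(g) = -7*g² + 889*g (n(g) = -7*((g² - 128*g) + g) = -7*(g² - 127*g) = -7*g² + 889*g)
u + n(X(-24)) = 213486 + 7*(-1/15*(-24))*(127 - (-1)*(-24)/15) = 213486 + 7*(8/5)*(127 - 1*8/5) = 213486 + 7*(8/5)*(127 - 8/5) = 213486 + 7*(8/5)*(627/5) = 213486 + 35112/25 = 5372262/25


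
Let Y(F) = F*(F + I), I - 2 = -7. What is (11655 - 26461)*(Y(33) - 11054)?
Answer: 149984780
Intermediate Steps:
I = -5 (I = 2 - 7 = -5)
Y(F) = F*(-5 + F) (Y(F) = F*(F - 5) = F*(-5 + F))
(11655 - 26461)*(Y(33) - 11054) = (11655 - 26461)*(33*(-5 + 33) - 11054) = -14806*(33*28 - 11054) = -14806*(924 - 11054) = -14806*(-10130) = 149984780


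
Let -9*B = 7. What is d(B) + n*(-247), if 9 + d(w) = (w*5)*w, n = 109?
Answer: -2181247/81 ≈ -26929.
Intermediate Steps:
B = -7/9 (B = -⅑*7 = -7/9 ≈ -0.77778)
d(w) = -9 + 5*w² (d(w) = -9 + (w*5)*w = -9 + (5*w)*w = -9 + 5*w²)
d(B) + n*(-247) = (-9 + 5*(-7/9)²) + 109*(-247) = (-9 + 5*(49/81)) - 26923 = (-9 + 245/81) - 26923 = -484/81 - 26923 = -2181247/81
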